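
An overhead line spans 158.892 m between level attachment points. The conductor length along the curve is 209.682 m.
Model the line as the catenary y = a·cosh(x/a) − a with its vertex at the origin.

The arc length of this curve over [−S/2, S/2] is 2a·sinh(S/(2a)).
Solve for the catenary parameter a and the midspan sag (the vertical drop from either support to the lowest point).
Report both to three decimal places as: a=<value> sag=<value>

a=59.937 sag=60.828

seed: a₀ = √(S³/(24(L−S))) = √(158.892³/(24·50.790)) = 57.366496
iter 1: u=1.384885  f(a)=+5.099e+00  f'(a)=-2.134e+00  a ← 57.366496 − (+5.099e+00/-2.134e+00) = 59.755402
iter 2: u=1.329520  f(a)=+3.358e-01  f'(a)=-1.862e+00  a ← 59.755402 − (+3.358e-01/-1.862e+00) = 59.935773
iter 3: u=1.325519  f(a)=+1.684e-03  f'(a)=-1.843e+00  a ← 59.935773 − (+1.684e-03/-1.843e+00) = 59.936686
iter 4: u=1.325499  f(a)=+4.278e-08  f'(a)=-1.843e+00  a ← 59.936686 − (+4.278e-08/-1.843e+00) = 59.936686
iter 5: u=1.325499  f(a)=+0.000e+00  f'(a)=-1.843e+00  a ← 59.936686 − (+0.000e+00/-1.843e+00) = 59.936686
converged: |Δa| < 1e-12 after 5 iterations
sag = a·(cosh(S/(2a)) − 1) = 59.936686·(cosh(1.325499) − 1) = 60.827719
T_max/T_min = cosh(S/(2a)) = 2.014866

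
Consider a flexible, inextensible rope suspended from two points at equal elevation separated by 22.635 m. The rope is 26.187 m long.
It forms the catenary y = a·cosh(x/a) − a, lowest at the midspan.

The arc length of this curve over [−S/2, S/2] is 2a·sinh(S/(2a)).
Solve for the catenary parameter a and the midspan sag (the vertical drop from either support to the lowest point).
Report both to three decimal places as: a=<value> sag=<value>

seed: a₀ = √(S³/(24(L−S))) = √(22.635³/(24·3.552)) = 11.663493
iter 1: u=0.970335  f(a)=+1.710e-01  f'(a)=-6.684e-01  a ← 11.663493 − (+1.710e-01/-6.684e-01) = 11.919358
iter 2: u=0.949506  f(a)=+5.789e-03  f'(a)=-6.238e-01  a ← 11.919358 − (+5.789e-03/-6.238e-01) = 11.928639
iter 3: u=0.948767  f(a)=+7.150e-06  f'(a)=-6.223e-01  a ← 11.928639 − (+7.150e-06/-6.223e-01) = 11.928650
iter 4: u=0.948766  f(a)=+1.094e-11  f'(a)=-6.223e-01  a ← 11.928650 − (+1.094e-11/-6.223e-01) = 11.928650
iter 5: u=0.948766  f(a)=+0.000e+00  f'(a)=-6.223e-01  a ← 11.928650 − (+0.000e+00/-6.223e-01) = 11.928650
converged: |Δa| < 1e-12 after 5 iterations
sag = a·(cosh(S/(2a)) − 1) = 11.928650·(cosh(0.948766) − 1) = 5.783844
T_max/T_min = cosh(S/(2a)) = 1.484870

a=11.929 sag=5.784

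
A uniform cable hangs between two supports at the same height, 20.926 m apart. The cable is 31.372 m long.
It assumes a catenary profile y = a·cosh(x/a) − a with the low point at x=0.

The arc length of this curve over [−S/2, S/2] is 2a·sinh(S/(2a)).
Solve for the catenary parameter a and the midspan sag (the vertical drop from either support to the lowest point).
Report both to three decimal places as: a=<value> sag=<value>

seed: a₀ = √(S³/(24(L−S))) = √(20.926³/(24·10.446)) = 6.045729
iter 1: u=1.730643  f(a)=+1.681e+00  f'(a)=-4.608e+00  a ← 6.045729 − (+1.681e+00/-4.608e+00) = 6.410481
iter 2: u=1.632171  f(a)=+1.641e-01  f'(a)=-3.748e+00  a ← 6.410481 − (+1.641e-01/-3.748e+00) = 6.454267
iter 3: u=1.621098  f(a)=+1.939e-03  f'(a)=-3.660e+00  a ← 6.454267 − (+1.939e-03/-3.660e+00) = 6.454797
iter 4: u=1.620965  f(a)=+2.776e-07  f'(a)=-3.659e+00  a ← 6.454797 − (+2.776e-07/-3.659e+00) = 6.454797
iter 5: u=1.620965  f(a)=+7.105e-15  f'(a)=-3.659e+00  a ← 6.454797 − (+7.105e-15/-3.659e+00) = 6.454797
converged: |Δa| < 1e-12 after 5 iterations
sag = a·(cosh(S/(2a)) − 1) = 6.454797·(cosh(1.620965) − 1) = 10.507367
T_max/T_min = cosh(S/(2a)) = 2.627839

a=6.455 sag=10.507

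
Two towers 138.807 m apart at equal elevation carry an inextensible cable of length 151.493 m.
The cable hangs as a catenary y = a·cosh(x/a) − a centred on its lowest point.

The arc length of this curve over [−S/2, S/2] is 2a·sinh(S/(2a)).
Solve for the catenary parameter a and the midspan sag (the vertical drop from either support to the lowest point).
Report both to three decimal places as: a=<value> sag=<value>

seed: a₀ = √(S³/(24(L−S))) = √(138.807³/(24·12.686)) = 93.723625
iter 1: u=0.740512  f(a)=+3.524e-01  f'(a)=-2.858e-01  a ← 93.723625 − (+3.524e-01/-2.858e-01) = 94.956442
iter 2: u=0.730898  f(a)=+7.074e-03  f'(a)=-2.745e-01  a ← 94.956442 − (+7.074e-03/-2.745e-01) = 94.982214
iter 3: u=0.730700  f(a)=+2.980e-06  f'(a)=-2.742e-01  a ← 94.982214 − (+2.980e-06/-2.742e-01) = 94.982225
iter 4: u=0.730700  f(a)=+4.832e-13  f'(a)=-2.742e-01  a ← 94.982225 − (+4.832e-13/-2.742e-01) = 94.982225
converged: |Δa| < 1e-12 after 4 iterations
sag = a·(cosh(S/(2a)) − 1) = 94.982225·(cosh(0.730700) − 1) = 26.505039
T_max/T_min = cosh(S/(2a)) = 1.279053

a=94.982 sag=26.505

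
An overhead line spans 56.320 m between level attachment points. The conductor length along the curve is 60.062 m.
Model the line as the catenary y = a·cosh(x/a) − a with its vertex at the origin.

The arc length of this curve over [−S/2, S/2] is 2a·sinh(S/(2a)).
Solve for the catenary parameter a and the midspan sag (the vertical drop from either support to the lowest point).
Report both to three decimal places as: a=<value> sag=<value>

seed: a₀ = √(S³/(24(L−S))) = √(56.320³/(24·3.742)) = 44.600164
iter 1: u=0.631388  f(a)=+7.530e-02  f'(a)=-1.746e-01  a ← 44.600164 − (+7.530e-02/-1.746e-01) = 45.031463
iter 2: u=0.625341  f(a)=+1.106e-03  f'(a)=-1.695e-01  a ← 45.031463 − (+1.106e-03/-1.695e-01) = 45.037990
iter 3: u=0.625250  f(a)=+2.467e-07  f'(a)=-1.694e-01  a ← 45.037990 − (+2.467e-07/-1.694e-01) = 45.037991
iter 4: u=0.625250  f(a)=+1.421e-14  f'(a)=-1.694e-01  a ← 45.037991 − (+1.421e-14/-1.694e-01) = 45.037991
converged: |Δa| < 1e-12 after 4 iterations
sag = a·(cosh(S/(2a)) − 1) = 45.037991·(cosh(0.625250) − 1) = 9.094084
T_max/T_min = cosh(S/(2a)) = 1.201920

a=45.038 sag=9.094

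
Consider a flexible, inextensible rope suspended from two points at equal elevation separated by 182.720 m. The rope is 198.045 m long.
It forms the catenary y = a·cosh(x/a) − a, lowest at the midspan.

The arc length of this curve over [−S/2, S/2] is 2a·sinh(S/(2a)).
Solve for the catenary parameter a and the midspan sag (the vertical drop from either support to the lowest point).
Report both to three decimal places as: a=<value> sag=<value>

a=130.377 sag=33.341

seed: a₀ = √(S³/(24(L−S))) = √(182.720³/(24·15.325)) = 128.787368
iter 1: u=0.709386  f(a)=+3.903e-01  f'(a)=-2.502e-01  a ← 128.787368 − (+3.903e-01/-2.502e-01) = 130.347235
iter 2: u=0.700897  f(a)=+7.203e-03  f'(a)=-2.410e-01  a ← 130.347235 − (+7.203e-03/-2.410e-01) = 130.377122
iter 3: u=0.700736  f(a)=+2.557e-06  f'(a)=-2.409e-01  a ← 130.377122 − (+2.557e-06/-2.409e-01) = 130.377132
iter 4: u=0.700736  f(a)=+3.411e-13  f'(a)=-2.409e-01  a ← 130.377132 − (+3.411e-13/-2.409e-01) = 130.377132
converged: |Δa| < 1e-12 after 4 iterations
sag = a·(cosh(S/(2a)) − 1) = 130.377132·(cosh(0.700736) − 1) = 33.341077
T_max/T_min = cosh(S/(2a)) = 1.255728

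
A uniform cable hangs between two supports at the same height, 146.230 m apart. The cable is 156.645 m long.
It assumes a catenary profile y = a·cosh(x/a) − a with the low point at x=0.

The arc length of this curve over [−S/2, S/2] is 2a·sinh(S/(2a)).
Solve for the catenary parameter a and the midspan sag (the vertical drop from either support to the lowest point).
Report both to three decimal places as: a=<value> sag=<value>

seed: a₀ = √(S³/(24(L−S))) = √(146.230³/(24·10.415)) = 111.845744
iter 1: u=0.653713  f(a)=+2.248e-01  f'(a)=-1.943e-01  a ← 111.845744 − (+2.248e-01/-1.943e-01) = 113.002678
iter 2: u=0.647020  f(a)=+3.536e-03  f'(a)=-1.883e-01  a ← 113.002678 − (+3.536e-03/-1.883e-01) = 113.021462
iter 3: u=0.646913  f(a)=+9.057e-07  f'(a)=-1.882e-01  a ← 113.021462 − (+9.057e-07/-1.882e-01) = 113.021466
iter 4: u=0.646913  f(a)=+2.842e-14  f'(a)=-1.882e-01  a ← 113.021466 − (+2.842e-14/-1.882e-01) = 113.021466
converged: |Δa| < 1e-12 after 4 iterations
sag = a·(cosh(S/(2a)) − 1) = 113.021466·(cosh(0.646913) − 1) = 24.485864
T_max/T_min = cosh(S/(2a)) = 1.216648

a=113.021 sag=24.486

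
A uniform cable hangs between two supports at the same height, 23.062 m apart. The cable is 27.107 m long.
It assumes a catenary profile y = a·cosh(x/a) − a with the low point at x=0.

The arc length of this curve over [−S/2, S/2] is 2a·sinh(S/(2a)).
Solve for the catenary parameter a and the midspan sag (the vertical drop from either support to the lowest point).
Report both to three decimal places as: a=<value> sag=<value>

seed: a₀ = √(S³/(24(L−S))) = √(23.062³/(24·4.045)) = 11.240369
iter 1: u=1.025856  f(a)=+2.183e-01  f'(a)=-7.984e-01  a ← 11.240369 − (+2.183e-01/-7.984e-01) = 11.513745
iter 2: u=1.001499  f(a)=+8.216e-03  f'(a)=-7.393e-01  a ← 11.513745 − (+8.216e-03/-7.393e-01) = 11.524858
iter 3: u=1.000533  f(a)=+1.265e-05  f'(a)=-7.370e-01  a ← 11.524858 − (+1.265e-05/-7.370e-01) = 11.524875
iter 4: u=1.000531  f(a)=+3.010e-11  f'(a)=-7.370e-01  a ← 11.524875 − (+3.010e-11/-7.370e-01) = 11.524875
iter 5: u=1.000531  f(a)=+0.000e+00  f'(a)=-7.370e-01  a ← 11.524875 − (+0.000e+00/-7.370e-01) = 11.524875
converged: |Δa| < 1e-12 after 5 iterations
sag = a·(cosh(S/(2a)) − 1) = 11.524875·(cosh(1.000531) − 1) = 6.266137
T_max/T_min = cosh(S/(2a)) = 1.543705

a=11.525 sag=6.266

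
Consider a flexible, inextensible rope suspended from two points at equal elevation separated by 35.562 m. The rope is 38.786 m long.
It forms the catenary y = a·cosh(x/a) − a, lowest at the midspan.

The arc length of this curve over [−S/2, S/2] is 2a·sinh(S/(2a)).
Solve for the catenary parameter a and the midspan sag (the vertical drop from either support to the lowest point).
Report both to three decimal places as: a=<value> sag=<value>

seed: a₀ = √(S³/(24(L−S))) = √(35.562³/(24·3.224)) = 24.108830
iter 1: u=0.737531  f(a)=+8.883e-02  f'(a)=-2.823e-01  a ← 24.108830 − (+8.883e-02/-2.823e-01) = 24.423506
iter 2: u=0.728028  f(a)=+1.769e-03  f'(a)=-2.711e-01  a ← 24.423506 − (+1.769e-03/-2.711e-01) = 24.430031
iter 3: u=0.727834  f(a)=+7.333e-07  f'(a)=-2.709e-01  a ← 24.430031 − (+7.333e-07/-2.709e-01) = 24.430033
iter 4: u=0.727834  f(a)=+1.279e-13  f'(a)=-2.709e-01  a ← 24.430033 − (+1.279e-13/-2.709e-01) = 24.430033
converged: |Δa| < 1e-12 after 4 iterations
sag = a·(cosh(S/(2a)) − 1) = 24.430033·(cosh(0.727834) − 1) = 6.761552
T_max/T_min = cosh(S/(2a)) = 1.276772

a=24.430 sag=6.762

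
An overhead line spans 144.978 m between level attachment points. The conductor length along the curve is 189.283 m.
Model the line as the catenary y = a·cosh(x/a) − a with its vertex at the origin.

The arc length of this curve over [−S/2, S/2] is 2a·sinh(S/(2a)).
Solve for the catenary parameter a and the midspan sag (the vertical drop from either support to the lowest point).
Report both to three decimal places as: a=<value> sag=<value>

seed: a₀ = √(S³/(24(L−S))) = √(144.978³/(24·44.305)) = 53.532949
iter 1: u=1.354101  f(a)=+4.244e+00  f'(a)=-1.979e+00  a ← 53.532949 − (+4.244e+00/-1.979e+00) = 55.677018
iter 2: u=1.301956  f(a)=+2.683e-01  f'(a)=-1.736e+00  a ← 55.677018 − (+2.683e-01/-1.736e+00) = 55.831530
iter 3: u=1.298352  f(a)=+1.232e-03  f'(a)=-1.720e+00  a ← 55.831530 − (+1.232e-03/-1.720e+00) = 55.832246
iter 4: u=1.298336  f(a)=+2.625e-08  f'(a)=-1.720e+00  a ← 55.832246 − (+2.625e-08/-1.720e+00) = 55.832246
iter 5: u=1.298336  f(a)=+0.000e+00  f'(a)=-1.720e+00  a ← 55.832246 − (+0.000e+00/-1.720e+00) = 55.832246
converged: |Δa| < 1e-12 after 5 iterations
sag = a·(cosh(S/(2a)) − 1) = 55.832246·(cosh(1.298336) − 1) = 54.050661
T_max/T_min = cosh(S/(2a)) = 1.968090

a=55.832 sag=54.051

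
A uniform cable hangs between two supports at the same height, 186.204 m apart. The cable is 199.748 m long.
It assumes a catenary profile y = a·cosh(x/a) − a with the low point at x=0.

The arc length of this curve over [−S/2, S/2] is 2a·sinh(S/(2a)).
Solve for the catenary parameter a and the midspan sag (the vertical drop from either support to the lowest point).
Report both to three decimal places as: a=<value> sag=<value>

seed: a₀ = √(S³/(24(L−S))) = √(186.204³/(24·13.544)) = 140.930313
iter 1: u=0.660624  f(a)=+2.986e-01  f'(a)=-2.007e-01  a ← 140.930313 − (+2.986e-01/-2.007e-01) = 142.418074
iter 2: u=0.653723  f(a)=+4.795e-03  f'(a)=-1.943e-01  a ← 142.418074 − (+4.795e-03/-1.943e-01) = 142.442748
iter 3: u=0.653610  f(a)=+1.281e-06  f'(a)=-1.942e-01  a ← 142.442748 − (+1.281e-06/-1.942e-01) = 142.442755
iter 4: u=0.653610  f(a)=+1.421e-13  f'(a)=-1.942e-01  a ← 142.442755 − (+1.421e-13/-1.942e-01) = 142.442755
converged: |Δa| < 1e-12 after 4 iterations
sag = a·(cosh(S/(2a)) − 1) = 142.442755·(cosh(0.653610) − 1) = 31.524927
T_max/T_min = cosh(S/(2a)) = 1.221316

a=142.443 sag=31.525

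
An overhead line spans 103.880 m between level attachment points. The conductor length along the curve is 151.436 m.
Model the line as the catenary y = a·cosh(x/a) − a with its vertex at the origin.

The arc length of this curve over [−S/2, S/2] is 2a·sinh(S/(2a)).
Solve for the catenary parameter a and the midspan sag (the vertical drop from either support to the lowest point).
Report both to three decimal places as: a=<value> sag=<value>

seed: a₀ = √(S³/(24(L−S))) = √(103.880³/(24·47.556)) = 31.339325
iter 1: u=1.657343  f(a)=+6.975e+00  f'(a)=-3.955e+00  a ← 31.339325 − (+6.975e+00/-3.955e+00) = 33.103132
iter 2: u=1.569036  f(a)=+6.322e-01  f'(a)=-3.268e+00  a ← 33.103132 − (+6.322e-01/-3.268e+00) = 33.296606
iter 3: u=1.559919  f(a)=+6.336e-03  f'(a)=-3.202e+00  a ← 33.296606 − (+6.336e-03/-3.202e+00) = 33.298584
iter 4: u=1.559826  f(a)=+6.505e-07  f'(a)=-3.202e+00  a ← 33.298584 − (+6.505e-07/-3.202e+00) = 33.298585
iter 5: u=1.559826  f(a)=+0.000e+00  f'(a)=-3.202e+00  a ← 33.298585 − (+0.000e+00/-3.202e+00) = 33.298585
converged: |Δa| < 1e-12 after 5 iterations
sag = a·(cosh(S/(2a)) − 1) = 33.298585·(cosh(1.559826) − 1) = 49.417866
T_max/T_min = cosh(S/(2a)) = 2.484083

a=33.299 sag=49.418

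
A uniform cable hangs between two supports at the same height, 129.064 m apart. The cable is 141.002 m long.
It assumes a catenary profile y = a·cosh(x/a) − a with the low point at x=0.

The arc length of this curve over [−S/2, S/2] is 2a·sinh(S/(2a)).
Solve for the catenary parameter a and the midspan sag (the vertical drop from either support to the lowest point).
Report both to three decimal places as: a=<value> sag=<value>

a=87.801 sag=24.802

seed: a₀ = √(S³/(24(L−S))) = √(129.064³/(24·11.938)) = 86.623609
iter 1: u=0.744970  f(a)=+3.357e-01  f'(a)=-2.912e-01  a ← 86.623609 − (+3.357e-01/-2.912e-01) = 87.776224
iter 2: u=0.735188  f(a)=+6.817e-03  f'(a)=-2.795e-01  a ← 87.776224 − (+6.817e-03/-2.795e-01) = 87.800615
iter 3: u=0.734983  f(a)=+2.941e-06  f'(a)=-2.793e-01  a ← 87.800615 − (+2.941e-06/-2.793e-01) = 87.800625
iter 4: u=0.734983  f(a)=+5.684e-13  f'(a)=-2.793e-01  a ← 87.800625 − (+5.684e-13/-2.793e-01) = 87.800625
converged: |Δa| < 1e-12 after 4 iterations
sag = a·(cosh(S/(2a)) − 1) = 87.800625·(cosh(0.734983) − 1) = 24.801954
T_max/T_min = cosh(S/(2a)) = 1.282480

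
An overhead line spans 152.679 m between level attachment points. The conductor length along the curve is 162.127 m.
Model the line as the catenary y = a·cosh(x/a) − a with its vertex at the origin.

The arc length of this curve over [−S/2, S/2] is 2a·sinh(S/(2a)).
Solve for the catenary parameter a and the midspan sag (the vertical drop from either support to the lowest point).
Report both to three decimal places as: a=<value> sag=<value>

seed: a₀ = √(S³/(24(L−S))) = √(152.679³/(24·9.448)) = 125.283361
iter 1: u=0.609335  f(a)=+1.770e-01  f'(a)=-1.565e-01  a ← 125.283361 − (+1.770e-01/-1.565e-01) = 126.414060
iter 2: u=0.603885  f(a)=+2.424e-03  f'(a)=-1.522e-01  a ← 126.414060 − (+2.424e-03/-1.522e-01) = 126.429984
iter 3: u=0.603809  f(a)=+4.690e-07  f'(a)=-1.522e-01  a ← 126.429984 − (+4.690e-07/-1.522e-01) = 126.429987
iter 4: u=0.603808  f(a)=+5.684e-14  f'(a)=-1.522e-01  a ← 126.429987 − (+5.684e-14/-1.522e-01) = 126.429987
converged: |Δa| < 1e-12 after 4 iterations
sag = a·(cosh(S/(2a)) − 1) = 126.429987·(cosh(0.603808) − 1) = 23.756007
T_max/T_min = cosh(S/(2a)) = 1.187899

a=126.430 sag=23.756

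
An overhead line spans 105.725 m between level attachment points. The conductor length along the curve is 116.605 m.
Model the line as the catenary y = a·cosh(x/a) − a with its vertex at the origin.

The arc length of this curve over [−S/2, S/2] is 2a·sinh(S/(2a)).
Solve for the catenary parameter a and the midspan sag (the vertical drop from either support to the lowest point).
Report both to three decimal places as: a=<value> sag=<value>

seed: a₀ = √(S³/(24(L−S))) = √(105.725³/(24·10.880)) = 67.273879
iter 1: u=0.785780  f(a)=+3.409e-01  f'(a)=-3.439e-01  a ← 67.273879 − (+3.409e-01/-3.439e-01) = 68.265163
iter 2: u=0.774370  f(a)=+7.680e-03  f'(a)=-3.285e-01  a ← 68.265163 − (+7.680e-03/-3.285e-01) = 68.288542
iter 3: u=0.774105  f(a)=+4.099e-06  f'(a)=-3.282e-01  a ← 68.288542 − (+4.099e-06/-3.282e-01) = 68.288554
iter 4: u=0.774105  f(a)=+1.165e-12  f'(a)=-3.282e-01  a ← 68.288554 − (+1.165e-12/-3.282e-01) = 68.288554
converged: |Δa| < 1e-12 after 4 iterations
sag = a·(cosh(S/(2a)) − 1) = 68.288554·(cosh(0.774105) − 1) = 21.502916
T_max/T_min = cosh(S/(2a)) = 1.314883

a=68.289 sag=21.503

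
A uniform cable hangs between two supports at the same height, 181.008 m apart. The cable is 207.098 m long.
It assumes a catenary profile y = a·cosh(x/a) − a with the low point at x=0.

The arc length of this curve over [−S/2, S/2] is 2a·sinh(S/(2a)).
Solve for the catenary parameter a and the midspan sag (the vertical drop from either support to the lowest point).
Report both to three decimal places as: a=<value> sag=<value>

a=99.358 sag=44.149

seed: a₀ = √(S³/(24(L−S))) = √(181.008³/(24·26.090)) = 97.320424
iter 1: u=0.929959  f(a)=+1.152e+00  f'(a)=-5.840e-01  a ← 97.320424 − (+1.152e+00/-5.840e-01) = 99.292498
iter 2: u=0.911489  f(a)=+3.594e-02  f'(a)=-5.481e-01  a ← 99.292498 − (+3.594e-02/-5.481e-01) = 99.358070
iter 3: u=0.910887  f(a)=+3.749e-05  f'(a)=-5.469e-01  a ← 99.358070 − (+3.749e-05/-5.469e-01) = 99.358138
iter 4: u=0.910887  f(a)=+4.096e-11  f'(a)=-5.469e-01  a ← 99.358138 − (+4.096e-11/-5.469e-01) = 99.358138
converged: |Δa| < 1e-12 after 4 iterations
sag = a·(cosh(S/(2a)) − 1) = 99.358138·(cosh(0.910887) − 1) = 44.149475
T_max/T_min = cosh(S/(2a)) = 1.444347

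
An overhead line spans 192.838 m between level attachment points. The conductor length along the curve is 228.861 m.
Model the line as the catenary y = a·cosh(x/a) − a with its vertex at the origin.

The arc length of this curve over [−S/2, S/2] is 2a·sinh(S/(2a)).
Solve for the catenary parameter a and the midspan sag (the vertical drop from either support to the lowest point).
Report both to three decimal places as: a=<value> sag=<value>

a=93.523 sag=54.264

seed: a₀ = √(S³/(24(L−S))) = √(192.838³/(24·36.023)) = 91.073781
iter 1: u=1.058691  f(a)=+2.073e+00  f'(a)=-8.834e-01  a ← 91.073781 − (+2.073e+00/-8.834e-01) = 93.421061
iter 2: u=1.032091  f(a)=+8.287e-02  f'(a)=-8.140e-01  a ← 93.421061 − (+8.287e-02/-8.140e-01) = 93.522859
iter 3: u=1.030967  f(a)=+1.446e-04  f'(a)=-8.112e-01  a ← 93.522859 − (+1.446e-04/-8.112e-01) = 93.523037
iter 4: u=1.030965  f(a)=+4.416e-10  f'(a)=-8.112e-01  a ← 93.523037 − (+4.416e-10/-8.112e-01) = 93.523037
iter 5: u=1.030965  f(a)=-2.842e-14  f'(a)=-8.112e-01  a ← 93.523037 − (-2.842e-14/-8.112e-01) = 93.523037
converged: |Δa| < 1e-12 after 5 iterations
sag = a·(cosh(S/(2a)) − 1) = 93.523037·(cosh(1.030965) − 1) = 54.263626
T_max/T_min = cosh(S/(2a)) = 1.580217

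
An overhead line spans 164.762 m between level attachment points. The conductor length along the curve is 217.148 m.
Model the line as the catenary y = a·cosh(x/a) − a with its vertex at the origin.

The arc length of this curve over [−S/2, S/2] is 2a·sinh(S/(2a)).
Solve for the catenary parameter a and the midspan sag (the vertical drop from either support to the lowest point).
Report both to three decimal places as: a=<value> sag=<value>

a=62.304 sag=62.876

seed: a₀ = √(S³/(24(L−S))) = √(164.762³/(24·52.386)) = 59.644766
iter 1: u=1.381194  f(a)=+5.230e+00  f'(a)=-2.115e+00  a ← 59.644766 − (+5.230e+00/-2.115e+00) = 62.117116
iter 2: u=1.326221  f(a)=+3.428e-01  f'(a)=-1.846e+00  a ← 62.117116 − (+3.428e-01/-1.846e+00) = 62.302757
iter 3: u=1.322269  f(a)=+1.701e-03  f'(a)=-1.828e+00  a ← 62.302757 − (+1.701e-03/-1.828e+00) = 62.303687
iter 4: u=1.322249  f(a)=+4.232e-08  f'(a)=-1.828e+00  a ← 62.303687 − (+4.232e-08/-1.828e+00) = 62.303687
iter 5: u=1.322249  f(a)=-2.842e-14  f'(a)=-1.828e+00  a ← 62.303687 − (-2.842e-14/-1.828e+00) = 62.303687
converged: |Δa| < 1e-12 after 5 iterations
sag = a·(cosh(S/(2a)) − 1) = 62.303687·(cosh(1.322249) − 1) = 62.876435
T_max/T_min = cosh(S/(2a)) = 2.009193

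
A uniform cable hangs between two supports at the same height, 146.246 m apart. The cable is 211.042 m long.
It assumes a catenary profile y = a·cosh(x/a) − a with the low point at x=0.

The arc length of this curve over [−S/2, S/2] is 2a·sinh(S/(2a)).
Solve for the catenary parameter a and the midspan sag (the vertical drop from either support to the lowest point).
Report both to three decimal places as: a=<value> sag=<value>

seed: a₀ = √(S³/(24(L−S))) = √(146.246³/(24·64.796)) = 44.848330
iter 1: u=1.630451  f(a)=+9.178e+00  f'(a)=-3.734e+00  a ← 44.848330 − (+9.178e+00/-3.734e+00) = 47.306148
iter 2: u=1.545740  f(a)=+8.085e-01  f'(a)=-3.103e+00  a ← 47.306148 − (+8.085e-01/-3.103e+00) = 47.566716
iter 3: u=1.537272  f(a)=+7.613e-03  f'(a)=-3.045e+00  a ← 47.566716 − (+7.613e-03/-3.045e+00) = 47.569216
iter 4: u=1.537192  f(a)=+6.890e-07  f'(a)=-3.044e+00  a ← 47.569216 − (+6.890e-07/-3.044e+00) = 47.569216
iter 5: u=1.537192  f(a)=+2.842e-14  f'(a)=-3.044e+00  a ← 47.569216 − (+2.842e-14/-3.044e+00) = 47.569216
converged: |Δa| < 1e-12 after 5 iterations
sag = a·(cosh(S/(2a)) − 1) = 47.569216·(cosh(1.537192) − 1) = 68.178405
T_max/T_min = cosh(S/(2a)) = 2.433246

a=47.569 sag=68.178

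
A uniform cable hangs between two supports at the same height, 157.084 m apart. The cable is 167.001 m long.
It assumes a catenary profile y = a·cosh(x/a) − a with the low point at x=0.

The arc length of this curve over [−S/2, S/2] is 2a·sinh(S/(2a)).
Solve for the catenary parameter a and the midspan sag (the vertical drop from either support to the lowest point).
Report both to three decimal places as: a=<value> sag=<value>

a=128.806 sag=24.697

seed: a₀ = √(S³/(24(L−S))) = √(157.084³/(24·9.917)) = 127.615125
iter 1: u=0.615460  f(a)=+1.895e-01  f'(a)=-1.614e-01  a ← 127.615125 − (+1.895e-01/-1.614e-01) = 128.789479
iter 2: u=0.609848  f(a)=+2.648e-03  f'(a)=-1.569e-01  a ← 128.789479 − (+2.648e-03/-1.569e-01) = 128.806355
iter 3: u=0.609768  f(a)=+5.331e-07  f'(a)=-1.568e-01  a ← 128.806355 − (+5.331e-07/-1.568e-01) = 128.806358
iter 4: u=0.609768  f(a)=+2.842e-14  f'(a)=-1.568e-01  a ← 128.806358 − (+2.842e-14/-1.568e-01) = 128.806358
converged: |Δa| < 1e-12 after 4 iterations
sag = a·(cosh(S/(2a)) − 1) = 128.806358·(cosh(0.609768) − 1) = 24.697425
T_max/T_min = cosh(S/(2a)) = 1.191741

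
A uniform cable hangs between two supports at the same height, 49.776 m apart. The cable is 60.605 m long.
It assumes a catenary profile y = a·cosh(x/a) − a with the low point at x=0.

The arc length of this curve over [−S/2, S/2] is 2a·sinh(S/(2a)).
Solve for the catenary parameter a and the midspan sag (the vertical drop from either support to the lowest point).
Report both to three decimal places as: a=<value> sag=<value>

seed: a₀ = √(S³/(24(L−S))) = √(49.776³/(24·10.829)) = 21.783627
iter 1: u=1.142509  f(a)=+7.291e-01  f'(a)=-1.130e+00  a ← 21.783627 − (+7.291e-01/-1.130e+00) = 22.428762
iter 2: u=1.109647  f(a)=+3.365e-02  f'(a)=-1.028e+00  a ← 22.428762 − (+3.365e-02/-1.028e+00) = 22.461488
iter 3: u=1.108030  f(a)=+7.931e-05  f'(a)=-1.023e+00  a ← 22.461488 − (+7.931e-05/-1.023e+00) = 22.461565
iter 4: u=1.108026  f(a)=+4.430e-10  f'(a)=-1.023e+00  a ← 22.461565 − (+4.430e-10/-1.023e+00) = 22.461565
iter 5: u=1.108026  f(a)=+1.421e-14  f'(a)=-1.023e+00  a ← 22.461565 − (+1.421e-14/-1.023e+00) = 22.461565
converged: |Δa| < 1e-12 after 5 iterations
sag = a·(cosh(S/(2a)) − 1) = 22.461565·(cosh(1.108026) − 1) = 15.257971
T_max/T_min = cosh(S/(2a)) = 1.679292

a=22.462 sag=15.258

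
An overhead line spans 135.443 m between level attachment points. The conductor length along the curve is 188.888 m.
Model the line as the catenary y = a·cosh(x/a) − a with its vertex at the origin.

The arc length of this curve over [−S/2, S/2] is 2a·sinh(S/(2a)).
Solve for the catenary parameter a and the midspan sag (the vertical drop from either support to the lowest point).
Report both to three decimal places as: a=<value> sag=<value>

a=46.412 sag=58.820

seed: a₀ = √(S³/(24(L−S))) = √(135.443³/(24·53.445)) = 44.012464
iter 1: u=1.538689  f(a)=+6.695e+00  f'(a)=-3.054e+00  a ← 44.012464 − (+6.695e+00/-3.054e+00) = 46.204474
iter 2: u=1.465691  f(a)=+5.327e-01  f'(a)=-2.586e+00  a ← 46.204474 − (+5.327e-01/-2.586e+00) = 46.410461
iter 3: u=1.459186  f(a)=+4.016e-03  f'(a)=-2.547e+00  a ← 46.410461 − (+4.016e-03/-2.547e+00) = 46.412037
iter 4: u=1.459137  f(a)=+2.321e-07  f'(a)=-2.547e+00  a ← 46.412037 − (+2.321e-07/-2.547e+00) = 46.412037
iter 5: u=1.459137  f(a)=-2.842e-14  f'(a)=-2.547e+00  a ← 46.412037 − (-2.842e-14/-2.547e+00) = 46.412037
converged: |Δa| < 1e-12 after 5 iterations
sag = a·(cosh(S/(2a)) − 1) = 46.412037·(cosh(1.459137) − 1) = 58.819832
T_max/T_min = cosh(S/(2a)) = 2.267340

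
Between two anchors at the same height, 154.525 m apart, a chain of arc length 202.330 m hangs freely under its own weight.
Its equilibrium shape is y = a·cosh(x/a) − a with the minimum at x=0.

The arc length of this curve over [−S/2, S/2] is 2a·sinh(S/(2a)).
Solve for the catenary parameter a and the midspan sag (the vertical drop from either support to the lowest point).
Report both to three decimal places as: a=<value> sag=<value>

a=59.173 sag=58.027

seed: a₀ = √(S³/(24(L−S))) = √(154.525³/(24·47.805)) = 56.709504
iter 1: u=1.362426  f(a)=+4.638e+00  f'(a)=-2.020e+00  a ← 56.709504 − (+4.638e+00/-2.020e+00) = 59.005116
iter 2: u=1.309420  f(a)=+2.965e-01  f'(a)=-1.770e+00  a ← 59.005116 − (+2.965e-01/-1.770e+00) = 59.172665
iter 3: u=1.305713  f(a)=+1.395e-03  f'(a)=-1.753e+00  a ← 59.172665 − (+1.395e-03/-1.753e+00) = 59.173461
iter 4: u=1.305695  f(a)=+3.118e-08  f'(a)=-1.753e+00  a ← 59.173461 − (+3.118e-08/-1.753e+00) = 59.173461
iter 5: u=1.305695  f(a)=+2.842e-14  f'(a)=-1.753e+00  a ← 59.173461 − (+2.842e-14/-1.753e+00) = 59.173461
converged: |Δa| < 1e-12 after 5 iterations
sag = a·(cosh(S/(2a)) − 1) = 59.173461·(cosh(1.305695) − 1) = 58.026606
T_max/T_min = cosh(S/(2a)) = 1.980619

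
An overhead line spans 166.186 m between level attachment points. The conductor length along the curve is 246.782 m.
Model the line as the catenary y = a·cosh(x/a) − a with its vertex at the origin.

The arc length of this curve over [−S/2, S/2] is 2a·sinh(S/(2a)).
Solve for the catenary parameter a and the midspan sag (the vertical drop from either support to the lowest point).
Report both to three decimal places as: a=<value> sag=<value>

seed: a₀ = √(S³/(24(L−S))) = √(166.186³/(24·80.596)) = 48.711251
iter 1: u=1.705828  f(a)=+1.257e+01  f'(a)=-4.378e+00  a ← 48.711251 − (+1.257e+01/-4.378e+00) = 51.583143
iter 2: u=1.610856  f(a)=+1.198e+00  f'(a)=-3.580e+00  a ← 51.583143 − (+1.198e+00/-3.580e+00) = 51.917673
iter 3: u=1.600476  f(a)=+1.339e-02  f'(a)=-3.500e+00  a ← 51.917673 − (+1.339e-02/-3.500e+00) = 51.921500
iter 4: u=1.600358  f(a)=+1.717e-06  f'(a)=-3.499e+00  a ← 51.921500 − (+1.717e-06/-3.499e+00) = 51.921500
iter 5: u=1.600358  f(a)=+5.684e-14  f'(a)=-3.499e+00  a ← 51.921500 − (+5.684e-14/-3.499e+00) = 51.921500
converged: |Δa| < 1e-12 after 5 iterations
sag = a·(cosh(S/(2a)) − 1) = 51.921500·(cosh(1.600358) − 1) = 81.948515
T_max/T_min = cosh(S/(2a)) = 2.578316

a=51.922 sag=81.949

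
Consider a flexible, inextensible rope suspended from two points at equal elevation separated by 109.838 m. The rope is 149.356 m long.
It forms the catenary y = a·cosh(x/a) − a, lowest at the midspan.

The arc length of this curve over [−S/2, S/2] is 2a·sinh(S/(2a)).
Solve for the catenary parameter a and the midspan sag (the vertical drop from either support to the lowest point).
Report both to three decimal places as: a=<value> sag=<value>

a=39.249 sag=45.115

seed: a₀ = √(S³/(24(L−S))) = √(109.838³/(24·39.518)) = 37.378840
iter 1: u=1.469254  f(a)=+4.491e+00  f'(a)=-2.608e+00  a ← 37.378840 − (+4.491e+00/-2.608e+00) = 39.101277
iter 2: u=1.404532  f(a)=+3.291e-01  f'(a)=-2.238e+00  a ← 39.101277 − (+3.291e-01/-2.238e+00) = 39.248318
iter 3: u=1.399270  f(a)=+2.076e-03  f'(a)=-2.210e+00  a ← 39.248318 − (+2.076e-03/-2.210e+00) = 39.249257
iter 4: u=1.399237  f(a)=+8.375e-08  f'(a)=-2.210e+00  a ← 39.249257 − (+8.375e-08/-2.210e+00) = 39.249257
iter 5: u=1.399237  f(a)=+2.842e-14  f'(a)=-2.210e+00  a ← 39.249257 − (+2.842e-14/-2.210e+00) = 39.249257
converged: |Δa| < 1e-12 after 5 iterations
sag = a·(cosh(S/(2a)) − 1) = 39.249257·(cosh(1.399237) − 1) = 45.114881
T_max/T_min = cosh(S/(2a)) = 2.149445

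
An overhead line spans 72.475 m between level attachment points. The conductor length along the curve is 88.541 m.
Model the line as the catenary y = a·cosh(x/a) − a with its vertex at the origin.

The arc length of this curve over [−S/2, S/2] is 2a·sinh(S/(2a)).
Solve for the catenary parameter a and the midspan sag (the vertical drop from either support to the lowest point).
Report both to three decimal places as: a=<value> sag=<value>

seed: a₀ = √(S³/(24(L−S))) = √(72.475³/(24·16.066)) = 31.421205
iter 1: u=1.153282  f(a)=+1.103e+00  f'(a)=-1.165e+00  a ← 31.421205 − (+1.103e+00/-1.165e+00) = 32.367693
iter 2: u=1.119558  f(a)=+5.180e-02  f'(a)=-1.058e+00  a ← 32.367693 − (+5.180e-02/-1.058e+00) = 32.416643
iter 3: u=1.117867  f(a)=+1.267e-04  f'(a)=-1.053e+00  a ← 32.416643 − (+1.267e-04/-1.053e+00) = 32.416764
iter 4: u=1.117863  f(a)=+7.623e-10  f'(a)=-1.053e+00  a ← 32.416764 − (+7.623e-10/-1.053e+00) = 32.416764
iter 5: u=1.117863  f(a)=-1.421e-14  f'(a)=-1.053e+00  a ← 32.416764 − (-1.421e-14/-1.053e+00) = 32.416764
converged: |Δa| < 1e-12 after 5 iterations
sag = a·(cosh(S/(2a)) − 1) = 32.416764·(cosh(1.117863) − 1) = 22.453299
T_max/T_min = cosh(S/(2a)) = 1.692645

a=32.417 sag=22.453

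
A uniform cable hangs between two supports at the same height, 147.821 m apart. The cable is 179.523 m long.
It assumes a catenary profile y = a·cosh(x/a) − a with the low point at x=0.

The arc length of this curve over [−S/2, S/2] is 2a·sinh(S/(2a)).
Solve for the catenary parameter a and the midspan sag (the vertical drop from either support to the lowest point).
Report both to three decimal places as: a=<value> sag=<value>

a=67.156 sag=44.947

seed: a₀ = √(S³/(24(L−S))) = √(147.821³/(24·31.702)) = 65.156126
iter 1: u=1.134360  f(a)=+2.103e+00  f'(a)=-1.104e+00  a ← 65.156126 − (+2.103e+00/-1.104e+00) = 67.060895
iter 2: u=1.102140  f(a)=+9.576e-02  f'(a)=-1.006e+00  a ← 67.060895 − (+9.576e-02/-1.006e+00) = 67.156104
iter 3: u=1.100578  f(a)=+2.194e-04  f'(a)=-1.001e+00  a ← 67.156104 − (+2.194e-04/-1.001e+00) = 67.156323
iter 4: u=1.100574  f(a)=+1.158e-09  f'(a)=-1.001e+00  a ← 67.156323 − (+1.158e-09/-1.001e+00) = 67.156323
iter 5: u=1.100574  f(a)=+0.000e+00  f'(a)=-1.001e+00  a ← 67.156323 − (+0.000e+00/-1.001e+00) = 67.156323
converged: |Δa| < 1e-12 after 5 iterations
sag = a·(cosh(S/(2a)) − 1) = 67.156323·(cosh(1.100574) − 1) = 44.946748
T_max/T_min = cosh(S/(2a)) = 1.669285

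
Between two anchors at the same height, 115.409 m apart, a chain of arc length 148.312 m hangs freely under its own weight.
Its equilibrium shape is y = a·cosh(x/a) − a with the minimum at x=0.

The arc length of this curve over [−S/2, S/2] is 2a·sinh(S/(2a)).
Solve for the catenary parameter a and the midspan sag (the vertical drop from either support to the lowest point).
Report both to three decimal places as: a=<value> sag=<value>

seed: a₀ = √(S³/(24(L−S))) = √(115.409³/(24·32.903)) = 44.120065
iter 1: u=1.307897  f(a)=+2.932e+00  f'(a)=-1.763e+00  a ← 44.120065 − (+2.932e+00/-1.763e+00) = 45.783130
iter 2: u=1.260388  f(a)=+1.739e-01  f'(a)=-1.559e+00  a ← 45.783130 − (+1.739e-01/-1.559e+00) = 45.894662
iter 3: u=1.257325  f(a)=+6.974e-04  f'(a)=-1.547e+00  a ← 45.894662 − (+6.974e-04/-1.547e+00) = 45.895113
iter 4: u=1.257313  f(a)=+1.131e-08  f'(a)=-1.547e+00  a ← 45.895113 − (+1.131e-08/-1.547e+00) = 45.895113
iter 5: u=1.257313  f(a)=+0.000e+00  f'(a)=-1.547e+00  a ← 45.895113 − (+0.000e+00/-1.547e+00) = 45.895113
converged: |Δa| < 1e-12 after 5 iterations
sag = a·(cosh(S/(2a)) − 1) = 45.895113·(cosh(1.257313) − 1) = 41.314254
T_max/T_min = cosh(S/(2a)) = 1.900189

a=45.895 sag=41.314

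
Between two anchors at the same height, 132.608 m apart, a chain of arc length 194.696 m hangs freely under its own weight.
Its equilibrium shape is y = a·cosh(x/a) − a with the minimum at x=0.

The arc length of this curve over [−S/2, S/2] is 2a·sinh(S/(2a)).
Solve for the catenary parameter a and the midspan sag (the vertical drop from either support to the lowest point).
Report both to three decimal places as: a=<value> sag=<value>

seed: a₀ = √(S³/(24(L−S))) = √(132.608³/(24·62.088)) = 39.558984
iter 1: u=1.676079  f(a)=+9.328e+00  f'(a)=-4.114e+00  a ← 39.558984 − (+9.328e+00/-4.114e+00) = 41.826255
iter 2: u=1.585224  f(a)=+8.620e-01  f'(a)=-3.386e+00  a ← 41.826255 − (+8.620e-01/-3.386e+00) = 42.080848
iter 3: u=1.575634  f(a)=+9.017e-03  f'(a)=-3.315e+00  a ← 42.080848 − (+9.017e-03/-3.315e+00) = 42.083568
iter 4: u=1.575532  f(a)=+1.010e-06  f'(a)=-3.315e+00  a ← 42.083568 − (+1.010e-06/-3.315e+00) = 42.083568
iter 5: u=1.575532  f(a)=+2.842e-14  f'(a)=-3.315e+00  a ← 42.083568 − (+2.842e-14/-3.315e+00) = 42.083568
converged: |Δa| < 1e-12 after 5 iterations
sag = a·(cosh(S/(2a)) − 1) = 42.083568·(cosh(1.575532) − 1) = 63.971417
T_max/T_min = cosh(S/(2a)) = 2.520104

a=42.084 sag=63.971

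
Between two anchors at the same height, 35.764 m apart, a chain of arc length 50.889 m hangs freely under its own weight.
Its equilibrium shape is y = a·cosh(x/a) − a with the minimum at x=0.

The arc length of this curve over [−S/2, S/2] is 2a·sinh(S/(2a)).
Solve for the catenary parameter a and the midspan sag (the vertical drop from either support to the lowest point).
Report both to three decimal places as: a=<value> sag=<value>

seed: a₀ = √(S³/(24(L−S))) = √(35.764³/(24·15.125)) = 11.225762
iter 1: u=1.592943  f(a)=+2.039e+00  f'(a)=-3.443e+00  a ← 11.225762 − (+2.039e+00/-3.443e+00) = 11.817927
iter 2: u=1.513125  f(a)=+1.725e-01  f'(a)=-2.883e+00  a ← 11.817927 − (+1.725e-01/-2.883e+00) = 11.877735
iter 3: u=1.505506  f(a)=+1.485e-03  f'(a)=-2.834e+00  a ← 11.877735 − (+1.485e-03/-2.834e+00) = 11.878259
iter 4: u=1.505439  f(a)=+1.123e-07  f'(a)=-2.834e+00  a ← 11.878259 − (+1.123e-07/-2.834e+00) = 11.878259
iter 5: u=1.505439  f(a)=-1.421e-14  f'(a)=-2.834e+00  a ← 11.878259 − (-1.421e-14/-2.834e+00) = 11.878259
converged: |Δa| < 1e-12 after 5 iterations
sag = a·(cosh(S/(2a)) − 1) = 11.878259·(cosh(1.505439) − 1) = 16.202261
T_max/T_min = cosh(S/(2a)) = 2.364027

a=11.878 sag=16.202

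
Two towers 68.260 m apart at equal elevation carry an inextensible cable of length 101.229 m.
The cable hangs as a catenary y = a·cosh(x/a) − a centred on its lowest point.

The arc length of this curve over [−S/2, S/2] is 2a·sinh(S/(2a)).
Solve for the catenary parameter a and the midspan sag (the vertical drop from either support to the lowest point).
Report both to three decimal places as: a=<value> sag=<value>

a=21.365 sag=33.574

seed: a₀ = √(S³/(24(L−S))) = √(68.260³/(24·32.969)) = 20.048917
iter 1: u=1.702336  f(a)=+5.120e+00  f'(a)=-4.346e+00  a ← 20.048917 − (+5.120e+00/-4.346e+00) = 21.227078
iter 2: u=1.607852  f(a)=+4.861e-01  f'(a)=-3.557e+00  a ← 21.227078 − (+4.861e-01/-3.557e+00) = 21.363730
iter 3: u=1.597567  f(a)=+5.394e-03  f'(a)=-3.478e+00  a ← 21.363730 − (+5.394e-03/-3.478e+00) = 21.365281
iter 4: u=1.597452  f(a)=+6.806e-07  f'(a)=-3.477e+00  a ← 21.365281 − (+6.806e-07/-3.477e+00) = 21.365281
iter 5: u=1.597452  f(a)=+1.421e-14  f'(a)=-3.477e+00  a ← 21.365281 − (+1.421e-14/-3.477e+00) = 21.365281
converged: |Δa| < 1e-12 after 5 iterations
sag = a·(cosh(S/(2a)) − 1) = 21.365281·(cosh(1.597452) − 1) = 33.573802
T_max/T_min = cosh(S/(2a)) = 2.571419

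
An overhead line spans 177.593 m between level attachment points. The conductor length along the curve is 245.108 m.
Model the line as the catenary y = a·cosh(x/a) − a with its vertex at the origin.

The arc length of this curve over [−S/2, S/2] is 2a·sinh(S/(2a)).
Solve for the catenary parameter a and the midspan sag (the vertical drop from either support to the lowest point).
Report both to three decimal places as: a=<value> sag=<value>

a=61.891 sag=75.404

seed: a₀ = √(S³/(24(L−S))) = √(177.593³/(24·67.515)) = 58.794000
iter 1: u=1.510299  f(a)=+8.132e+00  f'(a)=-2.865e+00  a ← 58.794000 − (+8.132e+00/-2.865e+00) = 61.632269
iter 2: u=1.440747  f(a)=+6.259e-01  f'(a)=-2.439e+00  a ← 61.632269 − (+6.259e-01/-2.439e+00) = 61.888850
iter 3: u=1.434774  f(a)=+4.392e-03  f'(a)=-2.405e+00  a ← 61.888850 − (+4.392e-03/-2.405e+00) = 61.890676
iter 4: u=1.434731  f(a)=+2.196e-07  f'(a)=-2.405e+00  a ← 61.890676 − (+2.196e-07/-2.405e+00) = 61.890676
iter 5: u=1.434731  f(a)=+5.684e-14  f'(a)=-2.405e+00  a ← 61.890676 − (+5.684e-14/-2.405e+00) = 61.890676
converged: |Δa| < 1e-12 after 5 iterations
sag = a·(cosh(S/(2a)) − 1) = 61.890676·(cosh(1.434731) − 1) = 75.404403
T_max/T_min = cosh(S/(2a)) = 2.218348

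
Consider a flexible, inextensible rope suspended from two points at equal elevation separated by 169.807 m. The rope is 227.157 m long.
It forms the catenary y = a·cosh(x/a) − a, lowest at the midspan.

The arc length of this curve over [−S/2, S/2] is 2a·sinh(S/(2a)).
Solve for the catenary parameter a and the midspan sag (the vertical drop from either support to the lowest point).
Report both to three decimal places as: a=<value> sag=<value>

a=62.457 sag=67.162

seed: a₀ = √(S³/(24(L−S))) = √(169.807³/(24·57.350)) = 59.643216
iter 1: u=1.423523  f(a)=+6.099e+00  f'(a)=-2.342e+00  a ← 59.643216 − (+6.099e+00/-2.342e+00) = 62.247364
iter 2: u=1.363969  f(a)=+4.222e-01  f'(a)=-2.028e+00  a ← 62.247364 − (+4.222e-01/-2.028e+00) = 62.455543
iter 3: u=1.359423  f(a)=+2.356e-03  f'(a)=-2.005e+00  a ← 62.455543 − (+2.356e-03/-2.005e+00) = 62.456717
iter 4: u=1.359397  f(a)=+7.425e-08  f'(a)=-2.005e+00  a ← 62.456717 − (+7.425e-08/-2.005e+00) = 62.456718
iter 5: u=1.359397  f(a)=+0.000e+00  f'(a)=-2.005e+00  a ← 62.456718 − (+0.000e+00/-2.005e+00) = 62.456718
converged: |Δa| < 1e-12 after 5 iterations
sag = a·(cosh(S/(2a)) − 1) = 62.456718·(cosh(1.359397) − 1) = 67.161635
T_max/T_min = cosh(S/(2a)) = 2.075331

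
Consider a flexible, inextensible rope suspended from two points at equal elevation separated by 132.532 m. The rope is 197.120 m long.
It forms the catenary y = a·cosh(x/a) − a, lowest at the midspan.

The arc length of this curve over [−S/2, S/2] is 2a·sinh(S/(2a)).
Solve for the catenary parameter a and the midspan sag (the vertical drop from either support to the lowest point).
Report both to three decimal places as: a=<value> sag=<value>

a=41.318 sag=65.552

seed: a₀ = √(S³/(24(L−S))) = √(132.532³/(24·64.588)) = 38.752488
iter 1: u=1.709981  f(a)=+1.013e+01  f'(a)=-4.416e+00  a ← 38.752488 − (+1.013e+01/-4.416e+00) = 41.046143
iter 2: u=1.614427  f(a)=+9.688e-01  f'(a)=-3.608e+00  a ← 41.046143 − (+9.688e-01/-3.608e+00) = 41.314675
iter 3: u=1.603934  f(a)=+1.094e-02  f'(a)=-3.527e+00  a ← 41.314675 − (+1.094e-02/-3.527e+00) = 41.317776
iter 4: u=1.603813  f(a)=+1.428e-06  f'(a)=-3.526e+00  a ← 41.317776 − (+1.428e-06/-3.526e+00) = 41.317776
iter 5: u=1.603813  f(a)=+8.527e-14  f'(a)=-3.526e+00  a ← 41.317776 − (+8.527e-14/-3.526e+00) = 41.317776
converged: |Δa| < 1e-12 after 5 iterations
sag = a·(cosh(S/(2a)) − 1) = 41.317776·(cosh(1.603813) − 1) = 65.552389
T_max/T_min = cosh(S/(2a)) = 2.586542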